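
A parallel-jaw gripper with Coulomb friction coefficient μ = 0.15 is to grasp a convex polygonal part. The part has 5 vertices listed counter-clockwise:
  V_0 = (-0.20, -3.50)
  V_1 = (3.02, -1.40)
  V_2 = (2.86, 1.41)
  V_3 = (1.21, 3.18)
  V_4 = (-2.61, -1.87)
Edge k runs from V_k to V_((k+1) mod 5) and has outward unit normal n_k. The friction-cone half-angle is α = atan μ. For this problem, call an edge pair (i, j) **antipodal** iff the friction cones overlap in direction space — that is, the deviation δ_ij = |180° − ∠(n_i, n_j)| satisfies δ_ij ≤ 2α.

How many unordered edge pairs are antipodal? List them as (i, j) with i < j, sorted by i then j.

α = atan 0.15 = 8.53°;  2α = 17.06°
n_0 = (+0.5463, -0.8376)
n_1 = (+0.9984, +0.0568)
n_2 = (+0.7315, +0.6819)
n_3 = (-0.7975, +0.6033)
n_4 = (-0.5602, -0.8283)
  (0,1): δ = 119.85°  ·
  (0,2): δ = 80.12°  ·
  (0,3): δ = 19.78°  ·
  (0,4): δ = 112.82°  ·
  (1,2): δ = 140.27°  ·
  (1,3): δ = 40.36°  ·
  (1,4): δ = 52.67°  ·
  (2,3): δ = 80.10°  ·
  (2,4): δ = 12.94°  ✓
  (3,4): δ = 86.97°  ·
antipodal pairs: 1

count = 1; pairs: (2,4)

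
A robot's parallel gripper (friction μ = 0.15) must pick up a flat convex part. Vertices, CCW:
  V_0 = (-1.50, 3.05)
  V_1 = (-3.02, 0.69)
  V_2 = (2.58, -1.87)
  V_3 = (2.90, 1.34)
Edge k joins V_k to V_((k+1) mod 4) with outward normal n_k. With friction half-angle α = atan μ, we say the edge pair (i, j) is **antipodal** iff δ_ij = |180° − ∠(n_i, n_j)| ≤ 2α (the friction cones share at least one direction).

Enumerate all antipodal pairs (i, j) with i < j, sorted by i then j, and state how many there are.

count = 1; pairs: (1,3)

α = atan 0.15 = 8.53°;  2α = 17.06°
n_0 = (-0.8407, +0.5415)
n_1 = (-0.4158, -0.9095)
n_2 = (+0.9951, -0.0992)
n_3 = (+0.3622, +0.9321)
  (0,1): δ = 81.78°  ·
  (0,2): δ = 27.09°  ·
  (0,3): δ = 101.55°  ·
  (1,2): δ = 71.13°  ·
  (1,3): δ = 3.33°  ✓
  (2,3): δ = 105.55°  ·
antipodal pairs: 1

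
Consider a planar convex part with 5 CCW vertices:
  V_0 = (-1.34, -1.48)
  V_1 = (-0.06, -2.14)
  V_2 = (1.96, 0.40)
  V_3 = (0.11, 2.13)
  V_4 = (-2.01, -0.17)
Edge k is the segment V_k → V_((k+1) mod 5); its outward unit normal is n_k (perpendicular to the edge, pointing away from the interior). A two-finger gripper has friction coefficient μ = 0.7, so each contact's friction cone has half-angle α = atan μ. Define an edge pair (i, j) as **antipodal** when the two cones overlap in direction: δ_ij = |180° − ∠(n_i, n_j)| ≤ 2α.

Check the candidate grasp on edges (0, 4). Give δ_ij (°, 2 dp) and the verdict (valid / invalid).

δ = 144.36°, invalid

α = atan 0.7 = 34.99°;  2α = 69.98°
edge 0: e_0 = (+1.28, -0.66);  n_0 = (-0.4583, -0.8888)
edge 4: e_4 = (+0.67, -1.31);  n_4 = (-0.8903, -0.4554)
∠(n_0, n_4) = 35.64°
δ = |180° − 35.64°| = 144.36°
144.36° > 2α = 69.98°  →  invalid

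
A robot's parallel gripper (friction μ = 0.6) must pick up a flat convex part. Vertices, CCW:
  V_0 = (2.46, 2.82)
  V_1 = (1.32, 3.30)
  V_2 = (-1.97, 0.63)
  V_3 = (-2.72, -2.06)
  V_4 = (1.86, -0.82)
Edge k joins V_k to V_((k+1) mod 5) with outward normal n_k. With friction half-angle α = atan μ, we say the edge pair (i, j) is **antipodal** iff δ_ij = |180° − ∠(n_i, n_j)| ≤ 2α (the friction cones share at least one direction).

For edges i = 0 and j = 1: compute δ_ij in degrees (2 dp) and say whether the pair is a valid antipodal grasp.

δ = 118.11°, invalid

α = atan 0.6 = 30.96°;  2α = 61.93°
edge 0: e_0 = (-1.14, +0.48);  n_0 = (+0.3881, +0.9216)
edge 1: e_1 = (-3.29, -2.67);  n_1 = (-0.6301, +0.7765)
∠(n_0, n_1) = 61.89°
δ = |180° − 61.89°| = 118.11°
118.11° > 2α = 61.93°  →  invalid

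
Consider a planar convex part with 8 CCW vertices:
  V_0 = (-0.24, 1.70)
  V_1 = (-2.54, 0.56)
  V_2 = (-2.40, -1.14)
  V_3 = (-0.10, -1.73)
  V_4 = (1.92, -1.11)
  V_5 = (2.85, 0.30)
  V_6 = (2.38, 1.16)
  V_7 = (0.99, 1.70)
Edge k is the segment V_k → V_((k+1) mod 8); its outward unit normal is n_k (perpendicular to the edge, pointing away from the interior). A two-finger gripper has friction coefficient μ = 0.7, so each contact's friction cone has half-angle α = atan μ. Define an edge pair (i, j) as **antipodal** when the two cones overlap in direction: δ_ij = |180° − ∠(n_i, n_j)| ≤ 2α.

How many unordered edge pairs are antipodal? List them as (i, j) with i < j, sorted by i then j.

α = atan 0.7 = 34.99°;  2α = 69.98°
n_0 = (-0.4441, +0.8960)
n_1 = (-0.9966, -0.0821)
n_2 = (-0.2485, -0.9686)
n_3 = (+0.2934, -0.9560)
n_4 = (+0.8348, -0.5506)
n_5 = (+0.8775, +0.4796)
n_6 = (+0.3621, +0.9321)
n_7 = (+0.0000, +1.0000)
  (0,1): δ = 111.66°  ·
  (0,2): δ = 40.75°  ✓
  (0,3): δ = 9.30°  ✓
  (0,4): δ = 30.23°  ✓
  (0,5): δ = 92.29°  ·
  (0,6): δ = 132.40°  ·
  (0,7): δ = 153.63°  ·
  (1,2): δ = 109.10°  ·
  (1,3): δ = 77.64°  ·
  (1,4): δ = 38.12°  ✓
  (1,5): δ = 23.95°  ✓
  (1,6): δ = 64.06°  ✓
  (1,7): δ = 85.29°  ·
  (2,3): δ = 148.55°  ·
  (2,4): δ = 109.02°  ·
  (2,5): δ = 46.96°  ✓
  (2,6): δ = 6.84°  ✓
  (2,7): δ = 14.39°  ✓
  (3,4): δ = 140.47°  ·
  (3,5): δ = 78.41°  ·
  (3,6): δ = 38.29°  ✓
  (3,7): δ = 17.06°  ✓
  (4,5): δ = 117.94°  ·
  (4,6): δ = 77.82°  ·
  (4,7): δ = 56.59°  ✓
  (5,6): δ = 139.89°  ·
  (5,7): δ = 118.66°  ·
  (6,7): δ = 158.77°  ·
antipodal pairs: 12

count = 12; pairs: (0,2), (0,3), (0,4), (1,4), (1,5), (1,6), (2,5), (2,6), (2,7), (3,6), (3,7), (4,7)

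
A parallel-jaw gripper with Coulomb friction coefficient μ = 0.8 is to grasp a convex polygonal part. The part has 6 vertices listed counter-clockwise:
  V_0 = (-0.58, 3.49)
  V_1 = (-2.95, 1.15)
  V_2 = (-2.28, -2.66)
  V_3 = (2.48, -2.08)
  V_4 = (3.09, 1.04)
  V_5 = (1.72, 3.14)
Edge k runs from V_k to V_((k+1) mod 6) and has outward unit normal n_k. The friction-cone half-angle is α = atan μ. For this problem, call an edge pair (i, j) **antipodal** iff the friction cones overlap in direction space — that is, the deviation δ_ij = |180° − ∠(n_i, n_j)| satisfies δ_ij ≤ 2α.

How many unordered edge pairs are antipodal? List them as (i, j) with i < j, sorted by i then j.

count = 7; pairs: (0,2), (0,3), (1,3), (1,4), (1,5), (2,4), (2,5)

α = atan 0.8 = 38.66°;  2α = 77.32°
n_0 = (-0.7026, +0.7116)
n_1 = (-0.9849, -0.1732)
n_2 = (+0.1210, -0.9927)
n_3 = (+0.9814, -0.1919)
n_4 = (+0.8375, +0.5464)
n_5 = (+0.1504, +0.9886)
  (0,1): δ = 124.66°  ·
  (0,2): δ = 37.69°  ✓
  (0,3): δ = 34.30°  ✓
  (0,4): δ = 78.48°  ·
  (0,5): δ = 126.71°  ·
  (1,2): δ = 93.03°  ·
  (1,3): δ = 21.04°  ✓
  (1,4): δ = 23.15°  ✓
  (1,5): δ = 71.37°  ✓
  (2,3): δ = 108.01°  ·
  (2,4): δ = 63.83°  ✓
  (2,5): δ = 15.60°  ✓
  (3,4): δ = 135.82°  ·
  (3,5): δ = 87.59°  ·
  (4,5): δ = 131.77°  ·
antipodal pairs: 7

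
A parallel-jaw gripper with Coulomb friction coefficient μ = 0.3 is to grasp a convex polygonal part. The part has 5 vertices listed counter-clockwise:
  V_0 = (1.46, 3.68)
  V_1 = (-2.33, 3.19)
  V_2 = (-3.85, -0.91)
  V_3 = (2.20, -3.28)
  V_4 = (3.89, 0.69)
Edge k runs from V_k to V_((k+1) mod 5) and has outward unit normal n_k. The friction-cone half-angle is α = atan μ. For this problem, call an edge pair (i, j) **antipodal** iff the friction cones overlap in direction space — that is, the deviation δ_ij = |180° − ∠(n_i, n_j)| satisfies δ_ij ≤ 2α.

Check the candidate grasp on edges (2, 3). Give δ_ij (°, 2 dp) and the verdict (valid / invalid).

α = atan 0.3 = 16.70°;  2α = 33.40°
edge 2: e_2 = (+6.05, -2.37);  n_2 = (-0.3647, -0.9311)
edge 3: e_3 = (+1.69, +3.97);  n_3 = (+0.9201, -0.3917)
∠(n_2, n_3) = 88.33°
δ = |180° − 88.33°| = 91.67°
91.67° > 2α = 33.40°  →  invalid

δ = 91.67°, invalid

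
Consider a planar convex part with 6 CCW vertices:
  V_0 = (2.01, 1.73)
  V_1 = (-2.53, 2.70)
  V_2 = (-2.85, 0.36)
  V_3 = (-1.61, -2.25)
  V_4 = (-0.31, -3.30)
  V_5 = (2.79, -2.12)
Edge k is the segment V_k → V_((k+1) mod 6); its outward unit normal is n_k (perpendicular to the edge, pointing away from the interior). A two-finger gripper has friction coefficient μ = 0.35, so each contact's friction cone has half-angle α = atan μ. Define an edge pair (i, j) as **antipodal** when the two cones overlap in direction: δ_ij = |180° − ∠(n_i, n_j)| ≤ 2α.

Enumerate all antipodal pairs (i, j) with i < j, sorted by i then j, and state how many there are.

count = 4; pairs: (0,3), (0,4), (1,5), (2,5)

α = atan 0.35 = 19.29°;  2α = 38.58°
n_0 = (+0.2089, +0.9779)
n_1 = (-0.9908, +0.1355)
n_2 = (-0.9032, -0.4291)
n_3 = (-0.6283, -0.7779)
n_4 = (+0.3557, -0.9346)
n_5 = (+0.9801, +0.1986)
  (0,1): δ = 85.73°  ·
  (0,2): δ = 52.53°  ·
  (0,3): δ = 26.87°  ✓
  (0,4): δ = 32.90°  ✓
  (0,5): δ = 113.51°  ·
  (1,2): δ = 146.80°  ·
  (1,3): δ = 121.14°  ·
  (1,4): δ = 61.37°  ·
  (1,5): δ = 19.24°  ✓
  (2,3): δ = 154.34°  ·
  (2,4): δ = 94.57°  ·
  (2,5): δ = 13.96°  ✓
  (3,4): δ = 120.23°  ·
  (3,5): δ = 39.62°  ·
  (4,5): δ = 99.39°  ·
antipodal pairs: 4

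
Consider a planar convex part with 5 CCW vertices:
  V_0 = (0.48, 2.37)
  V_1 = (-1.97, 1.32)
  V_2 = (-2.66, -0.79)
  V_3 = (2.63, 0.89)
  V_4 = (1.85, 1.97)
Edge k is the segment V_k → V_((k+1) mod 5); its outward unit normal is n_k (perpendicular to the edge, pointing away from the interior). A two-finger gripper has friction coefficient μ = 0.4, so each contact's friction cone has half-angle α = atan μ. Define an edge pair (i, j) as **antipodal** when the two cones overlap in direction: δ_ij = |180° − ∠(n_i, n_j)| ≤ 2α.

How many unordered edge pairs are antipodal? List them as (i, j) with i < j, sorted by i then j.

α = atan 0.4 = 21.80°;  2α = 43.60°
n_0 = (-0.3939, +0.9191)
n_1 = (-0.9505, +0.3108)
n_2 = (+0.3027, -0.9531)
n_3 = (+0.8107, +0.5855)
n_4 = (+0.2803, +0.9599)
  (0,1): δ = 131.31°  ·
  (0,2): δ = 5.58°  ✓
  (0,3): δ = 102.64°  ·
  (0,4): δ = 140.53°  ·
  (1,2): δ = 54.27°  ·
  (1,3): δ = 53.95°  ·
  (1,4): δ = 91.83°  ·
  (2,3): δ = 71.78°  ·
  (2,4): δ = 33.90°  ✓
  (3,4): δ = 142.11°  ·
antipodal pairs: 2

count = 2; pairs: (0,2), (2,4)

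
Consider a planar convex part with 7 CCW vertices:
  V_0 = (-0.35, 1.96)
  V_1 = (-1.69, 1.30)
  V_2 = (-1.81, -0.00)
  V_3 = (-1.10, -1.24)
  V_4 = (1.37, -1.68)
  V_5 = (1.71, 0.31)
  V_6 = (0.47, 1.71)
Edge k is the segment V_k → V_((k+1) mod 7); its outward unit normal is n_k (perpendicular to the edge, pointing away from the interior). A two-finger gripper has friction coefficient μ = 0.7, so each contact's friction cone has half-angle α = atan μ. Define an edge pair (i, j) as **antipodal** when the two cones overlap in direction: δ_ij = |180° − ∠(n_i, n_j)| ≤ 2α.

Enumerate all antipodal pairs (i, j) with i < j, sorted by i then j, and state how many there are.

count = 9; pairs: (0,3), (0,4), (1,4), (1,5), (2,4), (2,5), (2,6), (3,5), (3,6)

α = atan 0.7 = 34.99°;  2α = 69.98°
n_0 = (-0.4418, +0.8971)
n_1 = (-0.9958, +0.0919)
n_2 = (-0.8678, -0.4969)
n_3 = (-0.1754, -0.9845)
n_4 = (+0.9857, -0.1684)
n_5 = (+0.7486, +0.6630)
n_6 = (+0.2916, +0.9565)
  (0,1): δ = 121.50°  ·
  (0,2): δ = 86.43°  ·
  (0,3): δ = 36.32°  ✓
  (0,4): δ = 54.08°  ✓
  (0,5): δ = 105.31°  ·
  (0,6): δ = 136.82°  ·
  (1,2): δ = 144.93°  ·
  (1,3): δ = 94.83°  ·
  (1,4): δ = 4.42°  ✓
  (1,5): δ = 46.81°  ✓
  (1,6): δ = 78.32°  ·
  (2,3): δ = 129.90°  ·
  (2,4): δ = 39.49°  ✓
  (2,5): δ = 11.74°  ✓
  (2,6): δ = 43.25°  ✓
  (3,4): δ = 89.60°  ·
  (3,5): δ = 38.37°  ✓
  (3,6): δ = 6.85°  ✓
  (4,5): δ = 128.77°  ·
  (4,6): δ = 97.26°  ·
  (5,6): δ = 148.49°  ·
antipodal pairs: 9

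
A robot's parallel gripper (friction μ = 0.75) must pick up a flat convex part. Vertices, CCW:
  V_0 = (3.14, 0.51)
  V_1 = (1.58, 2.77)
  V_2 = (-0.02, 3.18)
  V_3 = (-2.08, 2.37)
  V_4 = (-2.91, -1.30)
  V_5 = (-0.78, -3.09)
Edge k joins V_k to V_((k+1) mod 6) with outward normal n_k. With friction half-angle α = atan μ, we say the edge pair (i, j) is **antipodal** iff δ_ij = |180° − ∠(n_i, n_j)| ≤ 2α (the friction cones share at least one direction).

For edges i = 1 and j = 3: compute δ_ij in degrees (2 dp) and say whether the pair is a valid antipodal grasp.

α = atan 0.75 = 36.87°;  2α = 73.74°
edge 1: e_1 = (-1.60, +0.41);  n_1 = (+0.2482, +0.9687)
edge 3: e_3 = (-0.83, -3.67);  n_3 = (-0.9754, +0.2206)
∠(n_1, n_3) = 91.63°
δ = |180° − 91.63°| = 88.37°
88.37° > 2α = 73.74°  →  invalid

δ = 88.37°, invalid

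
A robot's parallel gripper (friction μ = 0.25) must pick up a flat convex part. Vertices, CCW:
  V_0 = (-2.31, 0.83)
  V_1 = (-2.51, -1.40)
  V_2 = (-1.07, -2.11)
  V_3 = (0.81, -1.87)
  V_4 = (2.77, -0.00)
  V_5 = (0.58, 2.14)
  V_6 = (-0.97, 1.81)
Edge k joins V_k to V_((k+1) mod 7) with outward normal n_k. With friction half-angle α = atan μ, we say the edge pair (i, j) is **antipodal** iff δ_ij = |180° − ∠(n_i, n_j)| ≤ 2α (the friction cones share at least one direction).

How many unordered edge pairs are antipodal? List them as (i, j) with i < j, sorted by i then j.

count = 3; pairs: (1,4), (2,5), (3,6)

α = atan 0.25 = 14.04°;  2α = 28.07°
n_0 = (-0.9960, +0.0893)
n_1 = (-0.4422, -0.8969)
n_2 = (+0.1266, -0.9919)
n_3 = (+0.6903, -0.7235)
n_4 = (+0.6989, +0.7152)
n_5 = (-0.2082, +0.9781)
n_6 = (-0.5903, +0.8072)
  (0,1): δ = 111.12°  ·
  (0,2): δ = 77.60°  ·
  (0,3): δ = 41.22°  ·
  (0,4): δ = 50.79°  ·
  (0,5): δ = 107.14°  ·
  (0,6): δ = 131.30°  ·
  (1,2): δ = 146.48°  ·
  (1,3): δ = 110.10°  ·
  (1,4): δ = 18.09°  ✓
  (1,5): δ = 38.26°  ·
  (1,6): δ = 62.43°  ·
  (2,3): δ = 143.62°  ·
  (2,4): δ = 51.61°  ·
  (2,5): δ = 4.74°  ✓
  (2,6): δ = 28.90°  ·
  (3,4): δ = 87.99°  ·
  (3,5): δ = 31.63°  ·
  (3,6): δ = 7.47°  ✓
  (4,5): δ = 123.64°  ·
  (4,6): δ = 99.48°  ·
  (5,6): δ = 155.84°  ·
antipodal pairs: 3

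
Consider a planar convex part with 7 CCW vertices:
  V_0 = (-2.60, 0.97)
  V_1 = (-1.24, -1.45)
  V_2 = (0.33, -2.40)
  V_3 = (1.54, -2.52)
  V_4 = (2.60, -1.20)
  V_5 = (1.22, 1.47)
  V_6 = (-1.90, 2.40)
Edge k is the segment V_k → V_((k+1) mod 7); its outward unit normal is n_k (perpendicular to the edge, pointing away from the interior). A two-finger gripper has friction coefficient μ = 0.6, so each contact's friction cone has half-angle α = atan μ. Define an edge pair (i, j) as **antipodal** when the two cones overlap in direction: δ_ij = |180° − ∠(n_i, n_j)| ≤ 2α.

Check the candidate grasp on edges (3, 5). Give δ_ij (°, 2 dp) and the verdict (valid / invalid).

α = atan 0.6 = 30.96°;  2α = 61.93°
edge 3: e_3 = (+1.06, +1.32);  n_3 = (+0.7797, -0.6261)
edge 5: e_5 = (-3.12, +0.93);  n_5 = (+0.2857, +0.9583)
∠(n_3, n_5) = 112.17°
δ = |180° − 112.17°| = 67.83°
67.83° > 2α = 61.93°  →  invalid

δ = 67.83°, invalid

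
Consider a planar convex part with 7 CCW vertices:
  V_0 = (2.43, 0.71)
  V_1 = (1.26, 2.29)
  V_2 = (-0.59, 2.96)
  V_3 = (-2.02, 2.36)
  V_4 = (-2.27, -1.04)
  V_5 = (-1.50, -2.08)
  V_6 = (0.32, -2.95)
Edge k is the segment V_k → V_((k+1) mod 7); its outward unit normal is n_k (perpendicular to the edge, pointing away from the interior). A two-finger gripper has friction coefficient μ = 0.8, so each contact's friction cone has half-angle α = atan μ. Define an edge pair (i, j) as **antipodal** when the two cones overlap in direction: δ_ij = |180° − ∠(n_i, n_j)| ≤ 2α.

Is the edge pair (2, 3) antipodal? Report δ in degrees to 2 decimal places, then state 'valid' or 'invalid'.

α = atan 0.8 = 38.66°;  2α = 77.32°
edge 2: e_2 = (-1.43, -0.60);  n_2 = (-0.3869, +0.9221)
edge 3: e_3 = (-0.25, -3.40);  n_3 = (-0.9973, +0.0733)
∠(n_2, n_3) = 63.03°
δ = |180° − 63.03°| = 116.97°
116.97° > 2α = 77.32°  →  invalid

δ = 116.97°, invalid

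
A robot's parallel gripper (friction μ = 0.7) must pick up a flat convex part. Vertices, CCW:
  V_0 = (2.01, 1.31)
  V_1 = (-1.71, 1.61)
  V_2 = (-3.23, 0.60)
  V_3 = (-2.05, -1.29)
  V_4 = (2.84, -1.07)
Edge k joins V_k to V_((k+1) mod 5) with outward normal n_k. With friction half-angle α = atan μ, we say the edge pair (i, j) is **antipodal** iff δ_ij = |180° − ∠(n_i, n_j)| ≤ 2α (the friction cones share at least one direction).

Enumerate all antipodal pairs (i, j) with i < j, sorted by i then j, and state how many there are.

α = atan 0.7 = 34.99°;  2α = 69.98°
n_0 = (+0.0804, +0.9968)
n_1 = (-0.5534, +0.8329)
n_2 = (-0.8483, -0.5296)
n_3 = (+0.0449, -0.9990)
n_4 = (+0.9442, +0.3293)
  (0,1): δ = 141.79°  ·
  (0,2): δ = 53.41°  ✓
  (0,3): δ = 7.19°  ✓
  (0,4): δ = 113.84°  ·
  (1,2): δ = 91.62°  ·
  (1,3): δ = 31.03°  ✓
  (1,4): δ = 75.62°  ·
  (2,3): δ = 119.40°  ·
  (2,4): δ = 12.75°  ✓
  (3,4): δ = 73.35°  ·
antipodal pairs: 4

count = 4; pairs: (0,2), (0,3), (1,3), (2,4)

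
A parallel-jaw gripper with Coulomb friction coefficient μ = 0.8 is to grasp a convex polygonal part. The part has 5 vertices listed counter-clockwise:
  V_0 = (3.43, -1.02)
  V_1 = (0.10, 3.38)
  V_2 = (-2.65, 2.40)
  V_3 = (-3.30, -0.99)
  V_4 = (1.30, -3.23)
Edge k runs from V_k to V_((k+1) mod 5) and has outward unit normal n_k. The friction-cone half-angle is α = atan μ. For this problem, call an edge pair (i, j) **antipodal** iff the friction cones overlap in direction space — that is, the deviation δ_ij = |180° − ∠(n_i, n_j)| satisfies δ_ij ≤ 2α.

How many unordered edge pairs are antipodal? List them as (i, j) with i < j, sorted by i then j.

α = atan 0.8 = 38.66°;  2α = 77.32°
n_0 = (+0.7974, +0.6035)
n_1 = (-0.3357, +0.9420)
n_2 = (-0.9821, +0.1883)
n_3 = (-0.4378, -0.8991)
n_4 = (+0.7200, -0.6940)
  (0,1): δ = 107.50°  ·
  (0,2): δ = 47.97°  ✓
  (0,3): δ = 26.92°  ✓
  (0,4): δ = 98.94°  ·
  (1,2): δ = 120.47°  ·
  (1,3): δ = 45.58°  ✓
  (1,4): δ = 26.44°  ✓
  (2,3): δ = 105.11°  ·
  (2,4): δ = 33.09°  ✓
  (3,4): δ = 107.98°  ·
antipodal pairs: 5

count = 5; pairs: (0,2), (0,3), (1,3), (1,4), (2,4)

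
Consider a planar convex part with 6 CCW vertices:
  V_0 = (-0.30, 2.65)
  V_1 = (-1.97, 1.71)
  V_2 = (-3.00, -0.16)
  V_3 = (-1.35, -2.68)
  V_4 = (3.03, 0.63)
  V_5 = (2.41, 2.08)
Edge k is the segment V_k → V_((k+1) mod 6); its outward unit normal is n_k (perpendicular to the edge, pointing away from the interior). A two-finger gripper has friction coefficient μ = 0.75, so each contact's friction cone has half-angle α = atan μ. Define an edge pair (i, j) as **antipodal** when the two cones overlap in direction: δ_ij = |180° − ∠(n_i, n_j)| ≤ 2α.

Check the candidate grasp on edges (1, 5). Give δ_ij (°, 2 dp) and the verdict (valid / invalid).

α = atan 0.75 = 36.87°;  2α = 73.74°
edge 1: e_1 = (-1.03, -1.87);  n_1 = (-0.8759, +0.4825)
edge 5: e_5 = (-2.71, +0.57);  n_5 = (+0.2058, +0.9786)
∠(n_1, n_5) = 73.03°
δ = |180° − 73.03°| = 106.97°
106.97° > 2α = 73.74°  →  invalid

δ = 106.97°, invalid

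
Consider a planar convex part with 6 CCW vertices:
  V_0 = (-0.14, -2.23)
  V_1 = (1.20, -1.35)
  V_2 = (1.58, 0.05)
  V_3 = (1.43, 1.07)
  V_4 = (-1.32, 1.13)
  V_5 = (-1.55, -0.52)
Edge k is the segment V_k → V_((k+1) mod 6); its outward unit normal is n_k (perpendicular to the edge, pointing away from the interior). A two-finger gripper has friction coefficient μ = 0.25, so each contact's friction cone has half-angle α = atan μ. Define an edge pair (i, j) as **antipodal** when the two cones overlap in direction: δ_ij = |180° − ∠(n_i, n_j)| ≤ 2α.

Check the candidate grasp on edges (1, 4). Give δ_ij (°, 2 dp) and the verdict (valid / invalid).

δ = 7.25°, valid

α = atan 0.25 = 14.04°;  2α = 28.07°
edge 1: e_1 = (+0.38, +1.40);  n_1 = (+0.9651, -0.2620)
edge 4: e_4 = (-0.23, -1.65);  n_4 = (-0.9904, +0.1381)
∠(n_1, n_4) = 172.75°
δ = |180° − 172.75°| = 7.25°
7.25° ≤ 2α = 28.07°  →  valid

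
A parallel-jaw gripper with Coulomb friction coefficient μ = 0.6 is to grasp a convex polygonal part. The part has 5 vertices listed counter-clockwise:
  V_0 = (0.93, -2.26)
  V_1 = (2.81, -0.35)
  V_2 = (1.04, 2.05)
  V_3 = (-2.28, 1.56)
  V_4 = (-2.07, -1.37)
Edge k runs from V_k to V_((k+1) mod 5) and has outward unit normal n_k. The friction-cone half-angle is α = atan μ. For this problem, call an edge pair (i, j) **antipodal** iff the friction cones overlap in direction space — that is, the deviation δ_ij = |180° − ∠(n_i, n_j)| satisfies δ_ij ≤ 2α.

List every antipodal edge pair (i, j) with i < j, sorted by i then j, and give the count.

α = atan 0.6 = 30.96°;  2α = 61.93°
n_0 = (+0.7127, -0.7015)
n_1 = (+0.8048, +0.5935)
n_2 = (-0.1460, +0.9893)
n_3 = (-0.9974, -0.0715)
n_4 = (-0.2844, -0.9587)
  (0,1): δ = 99.04°  ·
  (0,2): δ = 37.06°  ✓
  (0,3): δ = 48.65°  ✓
  (0,4): δ = 118.02°  ·
  (1,2): δ = 118.01°  ·
  (1,3): δ = 32.31°  ✓
  (1,4): δ = 37.07°  ✓
  (2,3): δ = 94.30°  ·
  (2,4): δ = 24.92°  ✓
  (3,4): δ = 110.62°  ·
antipodal pairs: 5

count = 5; pairs: (0,2), (0,3), (1,3), (1,4), (2,4)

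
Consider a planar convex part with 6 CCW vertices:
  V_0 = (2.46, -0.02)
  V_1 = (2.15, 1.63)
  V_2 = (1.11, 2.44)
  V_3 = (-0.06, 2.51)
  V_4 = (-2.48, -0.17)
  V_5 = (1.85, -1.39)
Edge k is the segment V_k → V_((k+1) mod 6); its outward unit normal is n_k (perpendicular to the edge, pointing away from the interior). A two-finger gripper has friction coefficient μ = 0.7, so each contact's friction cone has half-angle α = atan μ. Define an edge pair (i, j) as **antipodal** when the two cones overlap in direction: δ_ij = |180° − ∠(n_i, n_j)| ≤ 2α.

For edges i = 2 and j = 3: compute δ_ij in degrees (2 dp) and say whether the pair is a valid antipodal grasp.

δ = 128.66°, invalid

α = atan 0.7 = 34.99°;  2α = 69.98°
edge 2: e_2 = (-1.17, +0.07);  n_2 = (+0.0597, +0.9982)
edge 3: e_3 = (-2.42, -2.68);  n_3 = (-0.7422, +0.6702)
∠(n_2, n_3) = 51.34°
δ = |180° − 51.34°| = 128.66°
128.66° > 2α = 69.98°  →  invalid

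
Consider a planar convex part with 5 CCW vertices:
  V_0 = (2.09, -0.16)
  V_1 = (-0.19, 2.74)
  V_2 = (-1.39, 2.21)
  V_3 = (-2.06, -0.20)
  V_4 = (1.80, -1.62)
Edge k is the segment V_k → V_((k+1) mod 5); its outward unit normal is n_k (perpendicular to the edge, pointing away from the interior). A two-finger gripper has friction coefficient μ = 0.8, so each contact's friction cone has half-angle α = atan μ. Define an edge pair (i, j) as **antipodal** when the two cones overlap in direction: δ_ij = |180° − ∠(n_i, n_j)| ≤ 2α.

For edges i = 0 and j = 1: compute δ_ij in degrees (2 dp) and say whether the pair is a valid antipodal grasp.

δ = 104.35°, invalid

α = atan 0.8 = 38.66°;  2α = 77.32°
edge 0: e_0 = (-2.28, +2.90);  n_0 = (+0.7861, +0.6181)
edge 1: e_1 = (-1.20, -0.53);  n_1 = (-0.4040, +0.9148)
∠(n_0, n_1) = 75.65°
δ = |180° − 75.65°| = 104.35°
104.35° > 2α = 77.32°  →  invalid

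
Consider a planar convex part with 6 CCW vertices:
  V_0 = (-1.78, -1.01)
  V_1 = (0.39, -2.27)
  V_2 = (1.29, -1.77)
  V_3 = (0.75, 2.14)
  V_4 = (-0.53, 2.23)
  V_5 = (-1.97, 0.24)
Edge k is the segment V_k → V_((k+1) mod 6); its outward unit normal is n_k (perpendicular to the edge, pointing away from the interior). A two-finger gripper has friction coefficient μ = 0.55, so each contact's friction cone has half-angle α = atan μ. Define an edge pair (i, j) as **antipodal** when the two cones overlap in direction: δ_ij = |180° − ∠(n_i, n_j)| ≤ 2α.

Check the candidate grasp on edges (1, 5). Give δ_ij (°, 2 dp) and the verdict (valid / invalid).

δ = 69.59°, invalid

α = atan 0.55 = 28.81°;  2α = 57.62°
edge 1: e_1 = (+0.90, +0.50);  n_1 = (+0.4856, -0.8742)
edge 5: e_5 = (+0.19, -1.25);  n_5 = (-0.9886, -0.1503)
∠(n_1, n_5) = 110.41°
δ = |180° − 110.41°| = 69.59°
69.59° > 2α = 57.62°  →  invalid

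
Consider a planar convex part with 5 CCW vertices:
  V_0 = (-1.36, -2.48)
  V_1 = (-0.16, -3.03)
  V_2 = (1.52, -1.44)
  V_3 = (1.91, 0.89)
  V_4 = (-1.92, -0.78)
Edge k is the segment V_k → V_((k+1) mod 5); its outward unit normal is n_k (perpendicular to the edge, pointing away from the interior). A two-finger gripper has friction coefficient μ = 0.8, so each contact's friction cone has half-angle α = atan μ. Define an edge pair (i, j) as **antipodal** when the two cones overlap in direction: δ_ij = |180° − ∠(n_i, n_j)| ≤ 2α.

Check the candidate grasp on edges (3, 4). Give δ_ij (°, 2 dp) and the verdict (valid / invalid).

α = atan 0.8 = 38.66°;  2α = 77.32°
edge 3: e_3 = (-3.83, -1.67);  n_3 = (-0.3997, +0.9167)
edge 4: e_4 = (+0.56, -1.70);  n_4 = (-0.9498, -0.3129)
∠(n_3, n_4) = 84.67°
δ = |180° − 84.67°| = 95.33°
95.33° > 2α = 77.32°  →  invalid

δ = 95.33°, invalid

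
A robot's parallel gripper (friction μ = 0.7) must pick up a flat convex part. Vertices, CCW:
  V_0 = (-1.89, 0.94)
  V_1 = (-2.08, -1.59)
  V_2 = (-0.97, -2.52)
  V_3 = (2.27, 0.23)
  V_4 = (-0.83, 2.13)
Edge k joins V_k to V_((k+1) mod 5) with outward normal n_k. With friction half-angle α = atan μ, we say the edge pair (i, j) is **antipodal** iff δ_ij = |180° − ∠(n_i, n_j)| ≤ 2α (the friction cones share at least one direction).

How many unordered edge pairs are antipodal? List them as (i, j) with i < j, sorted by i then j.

α = atan 0.7 = 34.99°;  2α = 69.98°
n_0 = (-0.9972, +0.0749)
n_1 = (-0.6422, -0.7665)
n_2 = (+0.6471, -0.7624)
n_3 = (+0.5226, +0.8526)
n_4 = (-0.7467, +0.6651)
  (0,1): δ = 125.66°  ·
  (0,2): δ = 45.38°  ✓
  (0,3): δ = 62.79°  ✓
  (0,4): δ = 142.60°  ·
  (1,2): δ = 99.72°  ·
  (1,3): δ = 8.45°  ✓
  (1,4): δ = 88.26°  ·
  (2,3): δ = 71.83°  ·
  (2,4): δ = 7.98°  ✓
  (3,4): δ = 100.19°  ·
antipodal pairs: 4

count = 4; pairs: (0,2), (0,3), (1,3), (2,4)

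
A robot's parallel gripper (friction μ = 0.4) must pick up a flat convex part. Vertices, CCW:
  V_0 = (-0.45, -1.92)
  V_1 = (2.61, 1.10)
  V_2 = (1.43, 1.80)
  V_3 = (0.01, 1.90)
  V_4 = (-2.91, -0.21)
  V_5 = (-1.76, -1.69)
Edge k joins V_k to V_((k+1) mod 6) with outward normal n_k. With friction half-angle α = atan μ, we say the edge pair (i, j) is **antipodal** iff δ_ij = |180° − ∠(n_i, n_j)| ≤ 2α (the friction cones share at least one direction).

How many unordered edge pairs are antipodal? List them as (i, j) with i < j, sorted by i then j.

count = 4; pairs: (0,3), (1,4), (1,5), (2,5)

α = atan 0.4 = 21.80°;  2α = 43.60°
n_0 = (+0.7024, -0.7117)
n_1 = (+0.5102, +0.8601)
n_2 = (+0.0702, +0.9975)
n_3 = (-0.5857, +0.8105)
n_4 = (-0.7896, -0.6136)
n_5 = (-0.1729, -0.9849)
  (0,1): δ = 75.30°  ·
  (0,2): δ = 48.65°  ·
  (0,3): δ = 8.77°  ✓
  (0,4): δ = 83.23°  ·
  (0,5): δ = 125.42°  ·
  (1,2): δ = 153.35°  ·
  (1,3): δ = 113.47°  ·
  (1,4): δ = 21.47°  ✓
  (1,5): δ = 20.72°  ✓
  (2,3): δ = 140.12°  ·
  (2,4): δ = 48.12°  ·
  (2,5): δ = 5.93°  ✓
  (3,4): δ = 88.00°  ·
  (3,5): δ = 45.81°  ·
  (4,5): δ = 137.81°  ·
antipodal pairs: 4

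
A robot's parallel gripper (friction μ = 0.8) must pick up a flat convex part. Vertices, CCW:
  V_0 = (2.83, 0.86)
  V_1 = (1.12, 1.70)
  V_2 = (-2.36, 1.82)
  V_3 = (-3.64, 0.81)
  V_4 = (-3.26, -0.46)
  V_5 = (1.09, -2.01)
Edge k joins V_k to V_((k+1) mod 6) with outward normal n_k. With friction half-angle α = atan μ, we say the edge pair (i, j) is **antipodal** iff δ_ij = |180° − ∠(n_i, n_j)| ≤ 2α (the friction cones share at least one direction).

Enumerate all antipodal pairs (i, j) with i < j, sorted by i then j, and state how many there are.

α = atan 0.8 = 38.66°;  2α = 77.32°
n_0 = (+0.4409, +0.8976)
n_1 = (+0.0345, +0.9994)
n_2 = (-0.6194, +0.7850)
n_3 = (-0.9580, -0.2867)
n_4 = (-0.3357, -0.9420)
n_5 = (+0.8551, -0.5184)
  (0,1): δ = 155.81°  ·
  (0,2): δ = 115.56°  ·
  (0,3): δ = 47.18°  ✓
  (0,4): δ = 6.55°  ✓
  (0,5): δ = 84.93°  ·
  (1,2): δ = 139.75°  ·
  (1,3): δ = 71.37°  ✓
  (1,4): δ = 17.64°  ✓
  (1,5): δ = 60.75°  ✓
  (2,3): δ = 111.62°  ·
  (2,4): δ = 57.89°  ✓
  (2,5): δ = 20.50°  ✓
  (3,4): δ = 126.27°  ·
  (3,5): δ = 47.89°  ✓
  (4,5): δ = 101.62°  ·
antipodal pairs: 8

count = 8; pairs: (0,3), (0,4), (1,3), (1,4), (1,5), (2,4), (2,5), (3,5)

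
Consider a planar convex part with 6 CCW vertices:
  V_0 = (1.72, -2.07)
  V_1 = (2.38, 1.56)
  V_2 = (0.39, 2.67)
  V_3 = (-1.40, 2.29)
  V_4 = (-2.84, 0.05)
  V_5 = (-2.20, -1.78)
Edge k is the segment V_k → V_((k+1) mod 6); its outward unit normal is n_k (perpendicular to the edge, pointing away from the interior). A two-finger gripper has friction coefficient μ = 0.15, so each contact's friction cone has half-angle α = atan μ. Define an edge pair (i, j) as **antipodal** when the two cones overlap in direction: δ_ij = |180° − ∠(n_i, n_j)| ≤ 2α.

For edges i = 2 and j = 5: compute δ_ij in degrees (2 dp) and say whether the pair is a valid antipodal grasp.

δ = 16.22°, valid

α = atan 0.15 = 8.53°;  2α = 17.06°
edge 2: e_2 = (-1.79, -0.38);  n_2 = (-0.2077, +0.9782)
edge 5: e_5 = (+3.92, -0.29);  n_5 = (-0.0738, -0.9973)
∠(n_2, n_5) = 163.78°
δ = |180° − 163.78°| = 16.22°
16.22° ≤ 2α = 17.06°  →  valid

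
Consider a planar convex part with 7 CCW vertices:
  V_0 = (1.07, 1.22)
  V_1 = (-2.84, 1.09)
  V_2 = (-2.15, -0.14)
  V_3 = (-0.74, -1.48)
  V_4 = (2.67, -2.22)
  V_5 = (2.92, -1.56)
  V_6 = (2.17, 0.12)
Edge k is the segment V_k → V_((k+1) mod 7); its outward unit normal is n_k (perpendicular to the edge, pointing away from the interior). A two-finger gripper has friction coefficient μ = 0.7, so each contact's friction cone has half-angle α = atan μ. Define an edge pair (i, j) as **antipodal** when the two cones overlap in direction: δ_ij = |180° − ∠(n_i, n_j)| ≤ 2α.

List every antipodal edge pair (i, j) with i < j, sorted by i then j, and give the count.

count = 12; pairs: (0,1), (0,2), (0,3), (0,4), (1,4), (1,5), (1,6), (2,4), (2,5), (2,6), (3,5), (3,6)

α = atan 0.7 = 34.99°;  2α = 69.98°
n_0 = (-0.0332, +0.9994)
n_1 = (-0.8721, -0.4893)
n_2 = (-0.6889, -0.7249)
n_3 = (-0.2121, -0.9773)
n_4 = (+0.9352, -0.3542)
n_5 = (+0.9131, +0.4077)
n_6 = (+0.7071, +0.7071)
  (0,1): δ = 62.61°  ✓
  (0,2): δ = 45.45°  ✓
  (0,3): δ = 14.15°  ✓
  (0,4): δ = 67.35°  ✓
  (0,5): δ = 112.15°  ·
  (0,6): δ = 133.10°  ·
  (1,2): δ = 162.83°  ·
  (1,3): δ = 131.54°  ·
  (1,4): δ = 50.04°  ✓
  (1,5): δ = 5.23°  ✓
  (1,6): δ = 15.71°  ✓
  (2,3): δ = 148.70°  ·
  (2,4): δ = 67.20°  ✓
  (2,5): δ = 22.40°  ✓
  (2,6): δ = 1.46°  ✓
  (3,4): δ = 98.50°  ·
  (3,5): δ = 53.70°  ✓
  (3,6): δ = 32.76°  ✓
  (4,5): δ = 135.20°  ·
  (4,6): δ = 114.25°  ·
  (5,6): δ = 159.06°  ·
antipodal pairs: 12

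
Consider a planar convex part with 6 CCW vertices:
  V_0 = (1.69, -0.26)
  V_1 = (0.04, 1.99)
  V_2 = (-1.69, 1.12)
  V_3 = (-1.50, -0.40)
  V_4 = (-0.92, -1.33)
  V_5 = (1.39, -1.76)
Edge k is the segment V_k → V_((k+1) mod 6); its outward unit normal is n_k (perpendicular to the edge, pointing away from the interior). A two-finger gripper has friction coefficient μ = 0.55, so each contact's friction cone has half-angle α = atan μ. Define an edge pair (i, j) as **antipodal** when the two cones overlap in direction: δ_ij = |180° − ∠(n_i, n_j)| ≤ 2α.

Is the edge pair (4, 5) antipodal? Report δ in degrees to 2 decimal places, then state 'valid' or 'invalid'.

δ = 90.77°, invalid

α = atan 0.55 = 28.81°;  2α = 57.62°
edge 4: e_4 = (+2.31, -0.43);  n_4 = (-0.1830, -0.9831)
edge 5: e_5 = (+0.30, +1.50);  n_5 = (+0.9806, -0.1961)
∠(n_4, n_5) = 89.23°
δ = |180° − 89.23°| = 90.77°
90.77° > 2α = 57.62°  →  invalid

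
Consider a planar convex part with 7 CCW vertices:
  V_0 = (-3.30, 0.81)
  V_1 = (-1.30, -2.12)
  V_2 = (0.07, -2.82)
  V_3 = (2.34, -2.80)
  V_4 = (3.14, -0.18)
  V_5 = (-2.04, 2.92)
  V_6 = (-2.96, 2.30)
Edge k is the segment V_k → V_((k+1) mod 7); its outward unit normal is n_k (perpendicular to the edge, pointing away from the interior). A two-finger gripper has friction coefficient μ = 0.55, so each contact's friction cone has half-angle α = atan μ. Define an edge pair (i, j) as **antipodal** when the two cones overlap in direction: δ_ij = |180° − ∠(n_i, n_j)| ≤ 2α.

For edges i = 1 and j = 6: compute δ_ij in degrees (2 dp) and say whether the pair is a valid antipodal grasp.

α = atan 0.55 = 28.81°;  2α = 57.62°
edge 1: e_1 = (+1.37, -0.70);  n_1 = (-0.4550, -0.8905)
edge 6: e_6 = (-0.34, -1.49);  n_6 = (-0.9749, +0.2225)
∠(n_1, n_6) = 75.79°
δ = |180° − 75.79°| = 104.21°
104.21° > 2α = 57.62°  →  invalid

δ = 104.21°, invalid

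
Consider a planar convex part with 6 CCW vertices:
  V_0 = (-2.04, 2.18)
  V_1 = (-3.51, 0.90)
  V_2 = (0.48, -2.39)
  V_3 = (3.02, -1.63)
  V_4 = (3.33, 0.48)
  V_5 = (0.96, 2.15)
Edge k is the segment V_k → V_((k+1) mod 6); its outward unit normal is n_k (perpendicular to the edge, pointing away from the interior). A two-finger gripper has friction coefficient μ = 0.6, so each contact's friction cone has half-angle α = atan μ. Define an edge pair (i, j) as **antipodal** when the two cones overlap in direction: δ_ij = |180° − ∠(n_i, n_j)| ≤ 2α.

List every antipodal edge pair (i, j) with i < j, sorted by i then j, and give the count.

α = atan 0.6 = 30.96°;  2α = 61.93°
n_0 = (-0.6567, +0.7542)
n_1 = (-0.6362, -0.7715)
n_2 = (+0.2867, -0.9580)
n_3 = (+0.9894, -0.1454)
n_4 = (+0.5760, +0.8174)
n_5 = (+0.0100, +1.0000)
  (0,1): δ = 80.56°  ·
  (0,2): δ = 24.39°  ✓
  (0,3): δ = 40.59°  ✓
  (0,4): δ = 103.78°  ·
  (0,5): δ = 138.38°  ·
  (1,2): δ = 123.83°  ·
  (1,3): δ = 58.85°  ✓
  (1,4): δ = 4.34°  ✓
  (1,5): δ = 38.93°  ✓
  (2,3): δ = 115.02°  ·
  (2,4): δ = 51.83°  ✓
  (2,5): δ = 17.23°  ✓
  (3,4): δ = 116.81°  ·
  (3,5): δ = 82.21°  ·
  (4,5): δ = 145.40°  ·
antipodal pairs: 7

count = 7; pairs: (0,2), (0,3), (1,3), (1,4), (1,5), (2,4), (2,5)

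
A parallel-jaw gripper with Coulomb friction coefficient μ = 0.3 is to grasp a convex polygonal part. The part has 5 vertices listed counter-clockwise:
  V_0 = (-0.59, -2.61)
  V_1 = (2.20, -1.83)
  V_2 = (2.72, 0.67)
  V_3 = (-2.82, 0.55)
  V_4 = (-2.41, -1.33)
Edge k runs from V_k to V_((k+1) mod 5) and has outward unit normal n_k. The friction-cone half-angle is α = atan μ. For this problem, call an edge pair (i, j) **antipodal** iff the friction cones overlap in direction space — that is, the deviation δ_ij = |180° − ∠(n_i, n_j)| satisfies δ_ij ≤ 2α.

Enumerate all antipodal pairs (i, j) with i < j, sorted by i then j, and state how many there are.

α = atan 0.3 = 16.70°;  2α = 33.40°
n_0 = (+0.2692, -0.9631)
n_1 = (+0.9790, -0.2036)
n_2 = (-0.0217, +0.9998)
n_3 = (-0.9770, -0.2131)
n_4 = (-0.5753, -0.8180)
  (0,1): δ = 117.37°  ·
  (0,2): δ = 14.38°  ✓
  (0,3): δ = 86.68°  ·
  (0,4): δ = 129.26°  ·
  (1,2): δ = 77.01°  ·
  (1,3): δ = 24.05°  ✓
  (1,4): δ = 66.63°  ·
  (2,3): δ = 78.94°  ·
  (2,4): δ = 36.36°  ·
  (3,4): δ = 137.42°  ·
antipodal pairs: 2

count = 2; pairs: (0,2), (1,3)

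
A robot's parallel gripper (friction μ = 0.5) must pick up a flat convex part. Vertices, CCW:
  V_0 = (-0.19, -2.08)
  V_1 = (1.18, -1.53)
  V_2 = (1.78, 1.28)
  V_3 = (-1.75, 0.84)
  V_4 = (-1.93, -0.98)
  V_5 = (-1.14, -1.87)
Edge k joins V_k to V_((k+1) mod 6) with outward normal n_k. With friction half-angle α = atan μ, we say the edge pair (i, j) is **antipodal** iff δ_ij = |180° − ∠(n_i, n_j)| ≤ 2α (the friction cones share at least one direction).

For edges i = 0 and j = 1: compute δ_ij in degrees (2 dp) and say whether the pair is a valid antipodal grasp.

δ = 123.93°, invalid

α = atan 0.5 = 26.57°;  2α = 53.13°
edge 0: e_0 = (+1.37, +0.55);  n_0 = (+0.3726, -0.9280)
edge 1: e_1 = (+0.60, +2.81);  n_1 = (+0.9780, -0.2088)
∠(n_0, n_1) = 56.07°
δ = |180° − 56.07°| = 123.93°
123.93° > 2α = 53.13°  →  invalid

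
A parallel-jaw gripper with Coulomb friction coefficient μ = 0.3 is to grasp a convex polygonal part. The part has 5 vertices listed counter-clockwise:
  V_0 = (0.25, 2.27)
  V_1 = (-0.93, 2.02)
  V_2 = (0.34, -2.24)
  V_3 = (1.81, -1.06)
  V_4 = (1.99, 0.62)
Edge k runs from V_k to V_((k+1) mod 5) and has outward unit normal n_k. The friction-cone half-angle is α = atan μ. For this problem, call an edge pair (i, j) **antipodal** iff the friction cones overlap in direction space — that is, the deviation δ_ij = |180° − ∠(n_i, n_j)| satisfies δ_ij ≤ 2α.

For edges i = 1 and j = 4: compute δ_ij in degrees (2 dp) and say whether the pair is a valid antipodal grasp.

α = atan 0.3 = 16.70°;  2α = 33.40°
edge 1: e_1 = (+1.27, -4.26);  n_1 = (-0.9583, -0.2857)
edge 4: e_4 = (-1.74, +1.65);  n_4 = (+0.6881, +0.7256)
∠(n_1, n_4) = 150.08°
δ = |180° − 150.08°| = 29.92°
29.92° ≤ 2α = 33.40°  →  valid

δ = 29.92°, valid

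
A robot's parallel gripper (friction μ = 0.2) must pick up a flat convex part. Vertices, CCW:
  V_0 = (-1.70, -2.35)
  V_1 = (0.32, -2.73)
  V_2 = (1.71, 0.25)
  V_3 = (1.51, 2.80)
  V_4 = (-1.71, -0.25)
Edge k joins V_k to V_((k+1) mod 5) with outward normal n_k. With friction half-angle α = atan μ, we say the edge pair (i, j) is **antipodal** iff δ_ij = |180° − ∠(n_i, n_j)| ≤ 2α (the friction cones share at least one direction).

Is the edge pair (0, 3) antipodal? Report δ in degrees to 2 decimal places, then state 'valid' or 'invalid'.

δ = 54.10°, invalid

α = atan 0.2 = 11.31°;  2α = 22.62°
edge 0: e_0 = (+2.02, -0.38);  n_0 = (-0.1849, -0.9828)
edge 3: e_3 = (-3.22, -3.05);  n_3 = (-0.6877, +0.7260)
∠(n_0, n_3) = 125.90°
δ = |180° − 125.90°| = 54.10°
54.10° > 2α = 22.62°  →  invalid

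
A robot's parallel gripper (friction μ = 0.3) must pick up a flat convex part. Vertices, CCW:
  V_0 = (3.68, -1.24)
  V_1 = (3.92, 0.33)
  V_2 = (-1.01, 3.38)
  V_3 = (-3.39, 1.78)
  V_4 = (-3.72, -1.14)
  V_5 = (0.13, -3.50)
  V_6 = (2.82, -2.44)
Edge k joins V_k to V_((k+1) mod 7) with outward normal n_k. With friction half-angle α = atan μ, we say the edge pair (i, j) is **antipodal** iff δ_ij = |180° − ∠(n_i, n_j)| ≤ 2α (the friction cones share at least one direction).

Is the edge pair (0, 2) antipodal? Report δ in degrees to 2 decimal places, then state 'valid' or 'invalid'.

δ = 47.40°, invalid

α = atan 0.3 = 16.70°;  2α = 33.40°
edge 0: e_0 = (+0.24, +1.57);  n_0 = (+0.9885, -0.1511)
edge 2: e_2 = (-2.38, -1.60);  n_2 = (-0.5579, +0.8299)
∠(n_0, n_2) = 132.60°
δ = |180° − 132.60°| = 47.40°
47.40° > 2α = 33.40°  →  invalid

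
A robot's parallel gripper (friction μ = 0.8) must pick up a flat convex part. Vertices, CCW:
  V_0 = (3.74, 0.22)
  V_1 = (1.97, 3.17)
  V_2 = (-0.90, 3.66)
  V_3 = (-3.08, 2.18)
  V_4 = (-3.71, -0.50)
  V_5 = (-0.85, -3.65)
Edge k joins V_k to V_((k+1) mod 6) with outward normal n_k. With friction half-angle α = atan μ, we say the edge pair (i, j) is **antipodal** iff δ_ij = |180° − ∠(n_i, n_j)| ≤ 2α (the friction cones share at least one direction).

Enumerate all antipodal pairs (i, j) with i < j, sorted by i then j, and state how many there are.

count = 6; pairs: (0,3), (0,4), (1,4), (1,5), (2,5), (3,5)

α = atan 0.8 = 38.66°;  2α = 77.32°
n_0 = (+0.8575, +0.5145)
n_1 = (+0.1683, +0.9857)
n_2 = (-0.5617, +0.8273)
n_3 = (-0.9735, +0.2288)
n_4 = (-0.7404, -0.6722)
n_5 = (+0.6446, -0.7645)
  (0,1): δ = 130.65°  ·
  (0,2): δ = 86.79°  ·
  (0,3): δ = 44.19°  ✓
  (0,4): δ = 11.27°  ✓
  (0,5): δ = 99.17°  ·
  (1,2): δ = 136.14°  ·
  (1,3): δ = 93.54°  ·
  (1,4): δ = 38.07°  ✓
  (1,5): δ = 49.82°  ✓
  (2,3): δ = 137.40°  ·
  (2,4): δ = 81.94°  ·
  (2,5): δ = 5.96°  ✓
  (3,4): δ = 124.53°  ·
  (3,5): δ = 36.64°  ✓
  (4,5): δ = 92.10°  ·
antipodal pairs: 6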